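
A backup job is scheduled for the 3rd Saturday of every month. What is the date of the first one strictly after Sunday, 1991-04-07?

1991-04-20

April 1991 starts on a Monday; its first Saturday is the 6th, so the 3rd Saturday is the 20th — 1991-04-20.
1991-04-20 is after 1991-04-07, so that is the next one.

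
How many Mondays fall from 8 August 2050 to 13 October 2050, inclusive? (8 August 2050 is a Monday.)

10

8 August 2050 is a Monday; the first Monday on or after it is 8 August 2050.
From 8 August 2050 to 13 October 2050: 23 + 30 + 13 = 66 days (rest of August, September, October).
66 ÷ 7 = 9 full weeks with remainder 3, so 9 more Mondays after the first → 10.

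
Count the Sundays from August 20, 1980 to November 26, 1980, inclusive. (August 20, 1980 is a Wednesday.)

14

August 20, 1980 is a Wednesday; the first Sunday on or after it is August 24, 1980 (4 days later).
From August 24, 1980 to November 26, 1980: 7 + 30 + 31 + 26 = 94 days (rest of August, September, October, November).
94 ÷ 7 = 13 full weeks with remainder 3, so 13 more Sundays after the first → 14.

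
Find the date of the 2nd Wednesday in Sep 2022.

Sep 14, 2022

Sep 2022 begins on a Thursday, so the first Wednesday is Sep 7 (6 days later).
The 2nd Wednesday is 1 weeks later: 7 + 7 = 14.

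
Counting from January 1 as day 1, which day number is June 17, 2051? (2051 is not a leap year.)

Days in months before June: 31 + 28 + 31 + 30 + 31 = 151.
Plus 17 days into June → day 168.

168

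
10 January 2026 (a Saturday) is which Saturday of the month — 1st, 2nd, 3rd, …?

2nd

Day 10 falls in week ⌈10/7⌉ of the month.
Days 1–7 hold the 1st Saturday, 8–14 the 2nd, 15–21 the 3rd, 22–28 the 4th, 29–31 the 5th.
10 is in the range for the 2nd.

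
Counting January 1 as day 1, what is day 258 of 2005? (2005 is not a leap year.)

January has 31 days (258 − 31 = 227 remain).
February has 28 days (227 − 28 = 199 remain).
March has 31 days (199 − 31 = 168 remain).
April has 30 days (168 − 30 = 138 remain).
May has 31 days (138 − 31 = 107 remain).
June has 30 days (107 − 30 = 77 remain).
July has 31 days (77 − 31 = 46 remain).
August has 31 days (46 − 31 = 15 remain).
15 into September → September 15.

2005-09-15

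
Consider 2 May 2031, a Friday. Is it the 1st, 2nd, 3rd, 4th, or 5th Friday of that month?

Day 2 falls in week ⌈2/7⌉ of the month.
Days 1–7 hold the 1st Friday, 8–14 the 2nd, 15–21 the 3rd, 22–28 the 4th, 29–31 the 5th.
2 is in the range for the 1st.

1st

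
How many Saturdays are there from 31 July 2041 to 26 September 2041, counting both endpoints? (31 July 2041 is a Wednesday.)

8

31 July 2041 is a Wednesday; the first Saturday on or after it is 3 August 2041 (3 days later).
From 3 August 2041 to 26 September 2041: 28 + 26 = 54 days (rest of August, September).
54 ÷ 7 = 7 full weeks with remainder 5, so 7 more Saturdays after the first → 8.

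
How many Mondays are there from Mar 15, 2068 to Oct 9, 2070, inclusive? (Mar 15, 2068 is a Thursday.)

134

Mar 15, 2068 is a Thursday; the first Monday on or after it is Mar 19, 2068 (4 days later).
From Mar 19, 2068 to Oct 9, 2070: 287 + 365 + 282 = 934 days (rest of 2068, 2069, to Oct 9, 2070 in 2070).
934 ÷ 7 = 133 full weeks with remainder 3, so 133 more Mondays after the first → 134.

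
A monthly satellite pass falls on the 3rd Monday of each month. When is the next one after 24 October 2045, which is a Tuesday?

October 2045 starts on a Sunday; its first Monday is the 2nd, so the 3rd Monday is the 16th — 16 October 2045.
That is not after 24 October 2045, so look at November 2045.
November 2045 starts on a Wednesday; its first Monday is the 6th, so the 3rd Monday is the 20th — 20 November 2045.

20 November 2045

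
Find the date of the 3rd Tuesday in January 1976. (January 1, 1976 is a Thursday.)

January 1976 begins on a Thursday, so the first Tuesday is January 6 (5 days later).
The 3rd Tuesday is 2 weeks later: 6 + 14 = 20.

January 20, 1976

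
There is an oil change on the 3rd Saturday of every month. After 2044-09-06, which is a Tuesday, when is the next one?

September 2044 starts on a Thursday; its first Saturday is the 3rd, so the 3rd Saturday is the 17th — 2044-09-17.
2044-09-17 is after 2044-09-06, so that is the next one.

2044-09-17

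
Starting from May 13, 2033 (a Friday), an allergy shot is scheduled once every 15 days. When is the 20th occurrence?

The 20th occurrence is 19 intervals after the first: 19 × 15 = 285 days after May 13, 2033.
May has 31 days — 18 days to the end of May leaves 267.
Jun has 30 days (237 left).
Jul has 31 days (206 left).
Aug has 31 days (175 left).
Sep has 30 days (145 left).
Oct has 31 days (114 left).
Nov has 30 days (84 left).
Dec has 31 days (53 left).
Jan has 31 days (22 left).
22 days into Feb → Feb 22, 2034.

Feb 22, 2034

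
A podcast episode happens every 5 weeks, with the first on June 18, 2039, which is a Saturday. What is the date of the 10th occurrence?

April 28, 2040

The 10th occurrence is 9 intervals after the first: 9 × 35 = 315 days after June 18, 2039.
June has 30 days — 12 days to the end of June leaves 303.
July has 31 days (272 left).
August has 31 days (241 left).
September has 30 days (211 left).
October has 31 days (180 left).
November has 30 days (150 left).
December has 31 days (119 left).
January has 31 days (88 left).
February has 29 days (59 left).
March has 31 days (28 left).
28 days into April → April 28, 2040.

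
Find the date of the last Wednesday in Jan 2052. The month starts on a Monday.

Jan 31, 2052

Jan 2052 begins on a Monday, so the first Wednesday is Jan 3 (2 days later).
Jan 2052 has 31 days. Adding weeks: 3, 10, 17, 24, 31 — the last one ≤ 31 is the 31st.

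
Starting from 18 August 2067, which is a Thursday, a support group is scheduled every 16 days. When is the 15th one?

The 15th occurrence is 14 intervals after the first: 14 × 16 = 224 days after 18 August 2067.
August has 31 days — 13 days to the end of August leaves 211.
September has 30 days (181 left).
October has 31 days (150 left).
November has 30 days (120 left).
December has 31 days (89 left).
January has 31 days (58 left).
February has 29 days (29 left).
29 days into March → 29 March 2068.

29 March 2068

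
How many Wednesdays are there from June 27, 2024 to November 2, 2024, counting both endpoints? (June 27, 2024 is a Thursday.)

18

June 27, 2024 is a Thursday; the first Wednesday on or after it is July 3, 2024 (6 days later).
From July 3, 2024 to November 2, 2024: 28 + 31 + 30 + 31 + 2 = 122 days (rest of July, August, September, October, November).
122 ÷ 7 = 17 full weeks with remainder 3, so 17 more Wednesdays after the first → 18.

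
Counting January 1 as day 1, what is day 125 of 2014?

January has 31 days (125 − 31 = 94 remain).
February has 28 days (94 − 28 = 66 remain).
March has 31 days (66 − 31 = 35 remain).
April has 30 days (35 − 30 = 5 remain).
5 into May → May 5.

2014-05-05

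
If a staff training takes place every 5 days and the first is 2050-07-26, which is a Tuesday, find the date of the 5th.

The 5th occurrence is 4 intervals after the first: 4 × 5 = 20 days after 2050-07-26.
July has 31 days — 5 days to the end of July leaves 15.
15 days into August → 2050-08-15.

2050-08-15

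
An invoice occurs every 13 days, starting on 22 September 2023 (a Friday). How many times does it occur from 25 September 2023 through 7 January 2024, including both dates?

Occurrences land 13·i days after 22 September 2023 for i = 0, 1, 2, …
25 September 2023 is 3 days after the start; 3 ÷ 13 = 0 remainder 3; since the remainder is 3, round up to i = 1. First occurrence in the window: #2 on 5 October 2023 (1×13 = 13 days in).
7 January 2024 is 107 days after the start; 107 ÷ 13 = 8 remainder 3. Last occurrence in the window: #9 on 4 January 2024.
Occurrences #2 through #9: 8 in total.

8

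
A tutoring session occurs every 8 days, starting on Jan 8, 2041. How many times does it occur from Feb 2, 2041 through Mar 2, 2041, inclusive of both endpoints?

Occurrences land 8·i days after Jan 8, 2041 for i = 0, 1, 2, …
Feb 2, 2041 is 25 days after the start; 25 ÷ 8 = 3 remainder 1; since the remainder is 1, round up to i = 4. First occurrence in the window: #5 on Feb 9, 2041 (4×8 = 32 days in).
Mar 2, 2041 is 53 days after the start; 53 ÷ 8 = 6 remainder 5. Last occurrence in the window: #7 on Feb 25, 2041.
Occurrences #5 through #7: 3 in total.

3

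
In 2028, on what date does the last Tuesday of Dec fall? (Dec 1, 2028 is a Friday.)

Dec 26, 2028

Dec 2028 begins on a Friday, so the first Tuesday is Dec 5 (4 days later).
Dec 2028 has 31 days. Adding weeks: 5, 12, 19, 26 — the last one ≤ 31 is the 26th.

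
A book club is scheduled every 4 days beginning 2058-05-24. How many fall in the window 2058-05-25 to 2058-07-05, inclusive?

10

Occurrences land 4·i days after 2058-05-24 for i = 0, 1, 2, …
2058-05-25 is 1 day after the start; 1 ÷ 4 = 0 remainder 1; since the remainder is 1, round up to i = 1. First occurrence in the window: #2 on 2058-05-28 (1×4 = 4 days in).
2058-07-05 is 42 days after the start; 42 ÷ 4 = 10 remainder 2. Last occurrence in the window: #11 on 2058-07-03.
Occurrences #2 through #11: 10 in total.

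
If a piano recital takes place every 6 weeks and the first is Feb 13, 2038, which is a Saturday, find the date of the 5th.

The 5th occurrence is 4 intervals after the first: 4 × 42 = 168 days after Feb 13, 2038.
Feb has 28 days — 15 days to the end of Feb leaves 153.
Mar has 31 days (122 left).
Apr has 30 days (92 left).
May has 31 days (61 left).
Jun has 30 days (31 left).
31 days into Jul → Jul 31, 2038.

Jul 31, 2038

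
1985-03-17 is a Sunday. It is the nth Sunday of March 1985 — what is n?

3rd

Day 17 falls in week ⌈17/7⌉ of the month.
Days 1–7 hold the 1st Sunday, 8–14 the 2nd, 15–21 the 3rd, 22–28 the 4th, 29–31 the 5th.
17 is in the range for the 3rd.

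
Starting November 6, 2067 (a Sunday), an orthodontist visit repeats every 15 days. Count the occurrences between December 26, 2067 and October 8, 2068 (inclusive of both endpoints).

Occurrences land 15·i days after November 6, 2067 for i = 0, 1, 2, …
December 26, 2067 is 50 days after the start; 50 ÷ 15 = 3 remainder 5; since the remainder is 5, round up to i = 4. First occurrence in the window: #5 on January 5, 2068 (4×15 = 60 days in).
October 8, 2068 is 337 days after the start; 337 ÷ 15 = 22 remainder 7. Last occurrence in the window: #23 on October 1, 2068.
Occurrences #5 through #23: 19 in total.

19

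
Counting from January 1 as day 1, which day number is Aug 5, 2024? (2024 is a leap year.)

218

Days in months before Aug: 31 + 29 + 31 + 30 + 31 + 30 + 31 = 213.
Plus 5 days into Aug → day 218.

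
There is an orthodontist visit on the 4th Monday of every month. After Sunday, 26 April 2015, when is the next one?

April 2015 starts on a Wednesday; its first Monday is the 6th, so the 4th Monday is the 27th — 27 April 2015.
27 April 2015 is after 26 April 2015, so that is the next one.

27 April 2015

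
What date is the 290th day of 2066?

Oct 17, 2066

Jan has 31 days (290 − 31 = 259 remain).
Feb has 28 days (259 − 28 = 231 remain).
Mar has 31 days (231 − 31 = 200 remain).
Apr has 30 days (200 − 30 = 170 remain).
May has 31 days (170 − 31 = 139 remain).
Jun has 30 days (139 − 30 = 109 remain).
Jul has 31 days (109 − 31 = 78 remain).
Aug has 31 days (78 − 31 = 47 remain).
Sep has 30 days (47 − 30 = 17 remain).
17 into Oct → Oct 17.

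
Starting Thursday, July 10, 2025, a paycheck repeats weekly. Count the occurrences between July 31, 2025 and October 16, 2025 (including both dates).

Occurrences land 7·i days after July 10, 2025 for i = 0, 1, 2, …
July 31, 2025 is 21 days after the start; 21 ÷ 7 = 3 remainder 0. First occurrence in the window: #4 on July 31, 2025 (3×7 = 21 days in).
October 16, 2025 is 98 days after the start; 98 ÷ 7 = 14 remainder 0. Last occurrence in the window: #15 on October 16, 2025.
Occurrences #4 through #15: 12 in total.

12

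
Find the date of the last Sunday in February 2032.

29 February 2032

The first Sunday of February 2032 is February 1.
February 2032 has 29 days. Adding weeks: 1, 8, 15, 22, 29 — the last one ≤ 29 is the 29th.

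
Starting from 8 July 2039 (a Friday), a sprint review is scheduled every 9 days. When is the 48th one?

3 September 2040

The 48th occurrence is 47 intervals after the first: 47 × 9 = 423 days after 8 July 2039.
July has 31 days — 23 days to the end of July leaves 400.
August has 31 days (369 left).
September has 30 days (339 left).
October has 31 days (308 left).
November has 30 days (278 left).
December has 31 days (247 left).
January has 31 days (216 left).
February has 29 days (187 left).
March has 31 days (156 left).
April has 30 days (126 left).
May has 31 days (95 left).
June has 30 days (65 left).
July has 31 days (34 left).
August has 31 days (3 left).
3 days into September → 3 September 2040.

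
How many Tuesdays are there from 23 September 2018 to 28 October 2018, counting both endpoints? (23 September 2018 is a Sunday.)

23 September 2018 is a Sunday; the first Tuesday on or after it is 25 September 2018 (2 days later).
From 25 September 2018 to 28 October 2018: 5 + 28 = 33 days (rest of September, October).
33 ÷ 7 = 4 full weeks with remainder 5, so 4 more Tuesdays after the first → 5.

5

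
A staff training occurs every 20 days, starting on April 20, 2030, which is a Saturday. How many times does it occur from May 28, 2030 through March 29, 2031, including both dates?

Occurrences land 20·i days after April 20, 2030 for i = 0, 1, 2, …
May 28, 2030 is 38 days after the start; 38 ÷ 20 = 1 remainder 18; since the remainder is 18, round up to i = 2. First occurrence in the window: #3 on May 30, 2030 (2×20 = 40 days in).
March 29, 2031 is 343 days after the start; 343 ÷ 20 = 17 remainder 3. Last occurrence in the window: #18 on March 26, 2031.
Occurrences #3 through #18: 16 in total.

16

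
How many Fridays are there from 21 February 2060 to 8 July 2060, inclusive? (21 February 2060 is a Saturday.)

19

21 February 2060 is a Saturday; the first Friday on or after it is 27 February 2060 (6 days later).
From 27 February 2060 to 8 July 2060: 2 + 31 + 30 + 31 + 30 + 8 = 132 days (rest of February, March, April, May, June, July).
132 ÷ 7 = 18 full weeks with remainder 6, so 18 more Fridays after the first → 19.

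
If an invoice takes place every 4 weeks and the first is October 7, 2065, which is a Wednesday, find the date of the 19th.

February 23, 2067

The 19th occurrence is 18 intervals after the first: 18 × 28 = 504 days after October 7, 2065.
October has 31 days — 24 days to the end of October leaves 480.
From end of October to end of 2065 is 61 days (419 left).
2066 has 365 days (54 left).
January has 31 days (23 left).
23 days into February → February 23, 2067.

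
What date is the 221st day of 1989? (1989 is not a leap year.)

January has 31 days (221 − 31 = 190 remain).
February has 28 days (190 − 28 = 162 remain).
March has 31 days (162 − 31 = 131 remain).
April has 30 days (131 − 30 = 101 remain).
May has 31 days (101 − 31 = 70 remain).
June has 30 days (70 − 30 = 40 remain).
July has 31 days (40 − 31 = 9 remain).
9 into August → August 9.

9 August 1989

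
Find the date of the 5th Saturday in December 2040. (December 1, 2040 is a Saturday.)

December 2040 begins on a Saturday, so the first Saturday is December 1.
The 5th Saturday is 4 weeks later: 1 + 28 = 29.

2040-12-29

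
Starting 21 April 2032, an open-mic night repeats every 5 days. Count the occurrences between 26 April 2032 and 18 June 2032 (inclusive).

11

Occurrences land 5·i days after 21 April 2032 for i = 0, 1, 2, …
26 April 2032 is 5 days after the start; 5 ÷ 5 = 1 remainder 0. First occurrence in the window: #2 on 26 April 2032 (1×5 = 5 days in).
18 June 2032 is 58 days after the start; 58 ÷ 5 = 11 remainder 3. Last occurrence in the window: #12 on 15 June 2032.
Occurrences #2 through #12: 11 in total.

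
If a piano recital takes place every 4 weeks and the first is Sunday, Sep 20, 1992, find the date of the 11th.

Jun 27, 1993

The 11th occurrence is 10 intervals after the first: 10 × 28 = 280 days after Sep 20, 1992.
Sep has 30 days — 10 days to the end of Sep leaves 270.
Oct has 31 days (239 left).
Nov has 30 days (209 left).
Dec has 31 days (178 left).
Jan has 31 days (147 left).
Feb has 28 days (119 left).
Mar has 31 days (88 left).
Apr has 30 days (58 left).
May has 31 days (27 left).
27 days into Jun → Jun 27, 1993.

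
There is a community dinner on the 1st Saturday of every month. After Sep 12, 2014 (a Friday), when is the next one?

Sep 2014 starts on a Monday, so its 1st Saturday is Sep 6, 2014 (5 days in).
That is not after Sep 12, 2014, so look at Oct 2014.
Oct 2014 starts on a Wednesday, so its 1st Saturday is Oct 4, 2014 (3 days in).

Oct 4, 2014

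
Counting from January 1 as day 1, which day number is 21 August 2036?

234

Days in months before August: 31 + 29 + 31 + 30 + 31 + 30 + 31 = 213.
Plus 21 days into August → day 234.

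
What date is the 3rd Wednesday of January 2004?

The first Wednesday of January 2004 is January 7.
The 3rd Wednesday is 2 weeks later: 7 + 14 = 21.

2004-01-21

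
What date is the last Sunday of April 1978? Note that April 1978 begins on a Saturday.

April 1978 begins on a Saturday, so the first Sunday is April 2 (1 day later).
April 1978 has 30 days. Adding weeks: 2, 9, 16, 23, 30 — the last one ≤ 30 is the 30th.

April 30, 1978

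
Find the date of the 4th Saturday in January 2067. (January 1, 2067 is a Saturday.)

January 2067 begins on a Saturday, so the first Saturday is January 1.
The 4th Saturday is 3 weeks later: 1 + 21 = 22.

January 22, 2067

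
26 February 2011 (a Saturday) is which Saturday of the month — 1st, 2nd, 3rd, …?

4th

Day 26 falls in week ⌈26/7⌉ of the month.
Days 1–7 hold the 1st Saturday, 8–14 the 2nd, 15–21 the 3rd, 22–28 the 4th, 29–31 the 5th.
26 is in the range for the 4th.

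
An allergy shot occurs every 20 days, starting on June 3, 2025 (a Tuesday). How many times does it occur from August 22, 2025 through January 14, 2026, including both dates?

Occurrences land 20·i days after June 3, 2025 for i = 0, 1, 2, …
August 22, 2025 is 80 days after the start; 80 ÷ 20 = 4 remainder 0. First occurrence in the window: #5 on August 22, 2025 (4×20 = 80 days in).
January 14, 2026 is 225 days after the start; 225 ÷ 20 = 11 remainder 5. Last occurrence in the window: #12 on January 9, 2026.
Occurrences #5 through #12: 8 in total.

8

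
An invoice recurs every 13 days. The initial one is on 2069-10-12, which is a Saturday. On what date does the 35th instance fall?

The 35th occurrence is 34 intervals after the first: 34 × 13 = 442 days after 2069-10-12.
October has 31 days — 19 days to the end of October leaves 423.
From end of October to end of 2069 is 61 days (362 left).
January has 31 days (331 left).
February has 28 days (303 left).
March has 31 days (272 left).
April has 30 days (242 left).
May has 31 days (211 left).
June has 30 days (181 left).
July has 31 days (150 left).
August has 31 days (119 left).
September has 30 days (89 left).
October has 31 days (58 left).
November has 30 days (28 left).
28 days into December → 2070-12-28.

2070-12-28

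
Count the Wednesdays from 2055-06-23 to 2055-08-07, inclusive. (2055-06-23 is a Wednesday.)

7

2055-06-23 is a Wednesday; the first Wednesday on or after it is 2055-06-23.
From 2055-06-23 to 2055-08-07: 7 + 31 + 7 = 45 days (rest of June, July, August).
45 ÷ 7 = 6 full weeks with remainder 3, so 6 more Wednesdays after the first → 7.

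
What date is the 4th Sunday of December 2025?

December 2025 begins on a Monday, so the first Sunday is December 7 (6 days later).
The 4th Sunday is 3 weeks later: 7 + 21 = 28.

December 28, 2025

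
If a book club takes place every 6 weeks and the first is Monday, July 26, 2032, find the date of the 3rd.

The 3rd occurrence is 2 intervals after the first: 2 × 42 = 84 days after July 26, 2032.
July has 31 days — 5 days to the end of July leaves 79.
August has 31 days (48 left).
September has 30 days (18 left).
18 days into October → October 18, 2032.

October 18, 2032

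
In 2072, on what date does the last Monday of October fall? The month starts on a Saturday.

October 2072 begins on a Saturday, so the first Monday is October 3 (2 days later).
October 2072 has 31 days. Adding weeks: 3, 10, 17, 24, 31 — the last one ≤ 31 is the 31st.

2072-10-31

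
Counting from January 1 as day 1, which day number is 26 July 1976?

208

Days in months before July: 31 + 29 + 31 + 30 + 31 + 30 = 182.
Plus 26 days into July → day 208.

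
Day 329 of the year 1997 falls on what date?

25 November 1997

January has 31 days (329 − 31 = 298 remain).
February has 28 days (298 − 28 = 270 remain).
March has 31 days (270 − 31 = 239 remain).
April has 30 days (239 − 30 = 209 remain).
May has 31 days (209 − 31 = 178 remain).
June has 30 days (178 − 30 = 148 remain).
July has 31 days (148 − 31 = 117 remain).
August has 31 days (117 − 31 = 86 remain).
September has 30 days (86 − 30 = 56 remain).
October has 31 days (56 − 31 = 25 remain).
25 into November → November 25.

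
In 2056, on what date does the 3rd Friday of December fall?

December 15, 2056

December 2056 begins on a Friday, so the first Friday is December 1.
The 3rd Friday is 2 weeks later: 1 + 14 = 15.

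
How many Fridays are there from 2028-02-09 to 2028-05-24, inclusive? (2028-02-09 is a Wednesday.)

15

2028-02-09 is a Wednesday; the first Friday on or after it is 2028-02-11 (2 days later).
From 2028-02-11 to 2028-05-24: 18 + 31 + 30 + 24 = 103 days (rest of February, March, April, May).
103 ÷ 7 = 14 full weeks with remainder 5, so 14 more Fridays after the first → 15.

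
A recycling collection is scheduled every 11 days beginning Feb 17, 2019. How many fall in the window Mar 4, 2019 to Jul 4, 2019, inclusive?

Occurrences land 11·i days after Feb 17, 2019 for i = 0, 1, 2, …
Mar 4, 2019 is 15 days after the start; 15 ÷ 11 = 1 remainder 4; since the remainder is 4, round up to i = 2. First occurrence in the window: #3 on Mar 11, 2019 (2×11 = 22 days in).
Jul 4, 2019 is 137 days after the start; 137 ÷ 11 = 12 remainder 5. Last occurrence in the window: #13 on Jun 29, 2019.
Occurrences #3 through #13: 11 in total.

11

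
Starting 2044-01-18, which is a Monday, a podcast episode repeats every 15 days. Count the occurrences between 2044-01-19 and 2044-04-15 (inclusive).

Occurrences land 15·i days after 2044-01-18 for i = 0, 1, 2, …
2044-01-19 is 1 day after the start; 1 ÷ 15 = 0 remainder 1; since the remainder is 1, round up to i = 1. First occurrence in the window: #2 on 2044-02-02 (1×15 = 15 days in).
2044-04-15 is 88 days after the start; 88 ÷ 15 = 5 remainder 13. Last occurrence in the window: #6 on 2044-04-02.
Occurrences #2 through #6: 5 in total.

5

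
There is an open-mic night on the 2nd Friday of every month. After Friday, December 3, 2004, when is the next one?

December 2004 starts on a Wednesday; its first Friday is the 3rd, so the 2nd Friday is the 10th — December 10, 2004.
December 10, 2004 is after December 3, 2004, so that is the next one.

December 10, 2004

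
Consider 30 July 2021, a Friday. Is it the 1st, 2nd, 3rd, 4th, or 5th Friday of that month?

Day 30 falls in week ⌈30/7⌉ of the month.
Days 1–7 hold the 1st Friday, 8–14 the 2nd, 15–21 the 3rd, 22–28 the 4th, 29–31 the 5th.
30 is in the range for the 5th.

5th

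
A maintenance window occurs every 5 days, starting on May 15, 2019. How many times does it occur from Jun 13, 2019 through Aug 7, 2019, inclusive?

Occurrences land 5·i days after May 15, 2019 for i = 0, 1, 2, …
Jun 13, 2019 is 29 days after the start; 29 ÷ 5 = 5 remainder 4; since the remainder is 4, round up to i = 6. First occurrence in the window: #7 on Jun 14, 2019 (6×5 = 30 days in).
Aug 7, 2019 is 84 days after the start; 84 ÷ 5 = 16 remainder 4. Last occurrence in the window: #17 on Aug 3, 2019.
Occurrences #7 through #17: 11 in total.

11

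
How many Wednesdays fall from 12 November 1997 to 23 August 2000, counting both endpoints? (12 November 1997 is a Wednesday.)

12 November 1997 is a Wednesday; the first Wednesday on or after it is 12 November 1997.
From 12 November 1997 to 23 August 2000: 49 + 365 + 365 + 236 = 1015 days (rest of 1997, 1998, 1999, to 23 August 2000 in 2000).
1015 ÷ 7 = 145 full weeks with remainder 0, so 145 more Wednesdays after the first → 146.

146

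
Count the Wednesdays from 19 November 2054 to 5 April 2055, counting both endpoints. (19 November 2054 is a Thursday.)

19

19 November 2054 is a Thursday; the first Wednesday on or after it is 25 November 2054 (6 days later).
From 25 November 2054 to 5 April 2055: 5 + 31 + 31 + 28 + 31 + 5 = 131 days (rest of November, December, January, February, March, April).
131 ÷ 7 = 18 full weeks with remainder 5, so 18 more Wednesdays after the first → 19.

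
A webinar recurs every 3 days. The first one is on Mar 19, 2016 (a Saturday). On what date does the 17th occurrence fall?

The 17th occurrence is 16 intervals after the first: 16 × 3 = 48 days after Mar 19, 2016.
Mar has 31 days — 12 days to the end of Mar leaves 36.
Apr has 30 days (6 left).
6 days into May → May 6, 2016.

May 6, 2016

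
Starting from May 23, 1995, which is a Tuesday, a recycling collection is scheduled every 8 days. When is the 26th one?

December 9, 1995

The 26th occurrence is 25 intervals after the first: 25 × 8 = 200 days after May 23, 1995.
May has 31 days — 8 days to the end of May leaves 192.
June has 30 days (162 left).
July has 31 days (131 left).
August has 31 days (100 left).
September has 30 days (70 left).
October has 31 days (39 left).
November has 30 days (9 left).
9 days into December → December 9, 1995.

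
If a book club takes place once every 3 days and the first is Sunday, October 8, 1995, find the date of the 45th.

February 17, 1996

The 45th occurrence is 44 intervals after the first: 44 × 3 = 132 days after October 8, 1995.
October has 31 days — 23 days to the end of October leaves 109.
November has 30 days (79 left).
December has 31 days (48 left).
January has 31 days (17 left).
17 days into February → February 17, 1996.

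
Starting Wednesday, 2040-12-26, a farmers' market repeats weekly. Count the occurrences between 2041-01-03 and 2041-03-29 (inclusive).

Occurrences land 7·i days after 2040-12-26 for i = 0, 1, 2, …
2041-01-03 is 8 days after the start; 8 ÷ 7 = 1 remainder 1; since the remainder is 1, round up to i = 2. First occurrence in the window: #3 on 2041-01-09 (2×7 = 14 days in).
2041-03-29 is 93 days after the start; 93 ÷ 7 = 13 remainder 2. Last occurrence in the window: #14 on 2041-03-27.
Occurrences #3 through #14: 12 in total.

12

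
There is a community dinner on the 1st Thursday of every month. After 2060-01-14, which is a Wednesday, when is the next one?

January 2060 starts on a Thursday, so its 1st Thursday is 2060-01-01.
That is not after 2060-01-14, so look at February 2060.
February 2060 starts on a Sunday, so its 1st Thursday is 2060-02-05 (4 days in).

2060-02-05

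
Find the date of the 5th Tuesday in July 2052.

July 2052 begins on a Monday, so the first Tuesday is July 2 (1 day later).
The 5th Tuesday is 4 weeks later: 2 + 28 = 30.

30 July 2052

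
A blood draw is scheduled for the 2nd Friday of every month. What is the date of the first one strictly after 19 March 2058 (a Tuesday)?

12 April 2058

March 2058 starts on a Friday; its first Friday is the 1st, so the 2nd Friday is the 8th — 8 March 2058.
That is not after 19 March 2058, so look at April 2058.
April 2058 starts on a Monday; its first Friday is the 5th, so the 2nd Friday is the 12th — 12 April 2058.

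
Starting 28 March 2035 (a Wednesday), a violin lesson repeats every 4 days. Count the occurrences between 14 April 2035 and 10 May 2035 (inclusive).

Occurrences land 4·i days after 28 March 2035 for i = 0, 1, 2, …
14 April 2035 is 17 days after the start; 17 ÷ 4 = 4 remainder 1; since the remainder is 1, round up to i = 5. First occurrence in the window: #6 on 17 April 2035 (5×4 = 20 days in).
10 May 2035 is 43 days after the start; 43 ÷ 4 = 10 remainder 3. Last occurrence in the window: #11 on 7 May 2035.
Occurrences #6 through #11: 6 in total.

6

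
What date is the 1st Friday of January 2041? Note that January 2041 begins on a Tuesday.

January 4, 2041

January 2041 begins on a Tuesday, so the first Friday is January 4 (3 days later).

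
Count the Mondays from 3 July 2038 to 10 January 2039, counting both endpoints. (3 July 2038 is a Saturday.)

3 July 2038 is a Saturday; the first Monday on or after it is 5 July 2038 (2 days later).
From 5 July 2038 to 10 January 2039: 26 + 31 + 30 + 31 + 30 + 31 + 10 = 189 days (rest of July, August, September, October, November, December, January).
189 ÷ 7 = 27 full weeks with remainder 0, so 27 more Mondays after the first → 28.

28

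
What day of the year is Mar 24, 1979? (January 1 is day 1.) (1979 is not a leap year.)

Days in months before Mar: 31 + 28 = 59.
Plus 24 days into Mar → day 83.

83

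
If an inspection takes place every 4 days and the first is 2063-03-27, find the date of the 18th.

The 18th occurrence is 17 intervals after the first: 17 × 4 = 68 days after 2063-03-27.
March has 31 days — 4 days to the end of March leaves 64.
April has 30 days (34 left).
May has 31 days (3 left).
3 days into June → 2063-06-03.

2063-06-03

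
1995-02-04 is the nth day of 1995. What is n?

35

Days in months before February: 31 = 31.
Plus 4 days into February → day 35.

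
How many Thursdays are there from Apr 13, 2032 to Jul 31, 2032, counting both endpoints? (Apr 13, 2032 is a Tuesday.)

16

Apr 13, 2032 is a Tuesday; the first Thursday on or after it is Apr 15, 2032 (2 days later).
From Apr 15, 2032 to Jul 31, 2032: 15 + 31 + 30 + 31 = 107 days (rest of Apr, May, Jun, Jul).
107 ÷ 7 = 15 full weeks with remainder 2, so 15 more Thursdays after the first → 16.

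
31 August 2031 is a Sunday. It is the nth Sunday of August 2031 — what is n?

5th

Day 31 falls in week ⌈31/7⌉ of the month.
Days 1–7 hold the 1st Sunday, 8–14 the 2nd, 15–21 the 3rd, 22–28 the 4th, 29–31 the 5th.
31 is in the range for the 5th.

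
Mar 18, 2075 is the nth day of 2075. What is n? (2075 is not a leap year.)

Days in months before Mar: 31 + 28 = 59.
Plus 18 days into Mar → day 77.

77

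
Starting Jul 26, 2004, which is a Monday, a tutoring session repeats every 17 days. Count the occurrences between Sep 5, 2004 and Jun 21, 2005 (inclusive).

17

Occurrences land 17·i days after Jul 26, 2004 for i = 0, 1, 2, …
Sep 5, 2004 is 41 days after the start; 41 ÷ 17 = 2 remainder 7; since the remainder is 7, round up to i = 3. First occurrence in the window: #4 on Sep 15, 2004 (3×17 = 51 days in).
Jun 21, 2005 is 330 days after the start; 330 ÷ 17 = 19 remainder 7. Last occurrence in the window: #20 on Jun 14, 2005.
Occurrences #4 through #20: 17 in total.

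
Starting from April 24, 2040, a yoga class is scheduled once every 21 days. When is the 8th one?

The 8th occurrence is 7 intervals after the first: 7 × 21 = 147 days after April 24, 2040.
April has 30 days — 6 days to the end of April leaves 141.
May has 31 days (110 left).
June has 30 days (80 left).
July has 31 days (49 left).
August has 31 days (18 left).
18 days into September → September 18, 2040.

September 18, 2040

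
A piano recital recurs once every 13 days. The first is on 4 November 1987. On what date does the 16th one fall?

17 May 1988

The 16th occurrence is 15 intervals after the first: 15 × 13 = 195 days after 4 November 1987.
November has 30 days — 26 days to the end of November leaves 169.
December has 31 days (138 left).
January has 31 days (107 left).
February has 29 days (78 left).
March has 31 days (47 left).
April has 30 days (17 left).
17 days into May → 17 May 1988.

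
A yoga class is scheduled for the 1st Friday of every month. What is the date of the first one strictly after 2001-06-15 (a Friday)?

June 2001 starts on a Friday, so its 1st Friday is 2001-06-01.
That is not after 2001-06-15, so look at July 2001.
July 2001 starts on a Sunday, so its 1st Friday is 2001-07-06 (5 days in).

2001-07-06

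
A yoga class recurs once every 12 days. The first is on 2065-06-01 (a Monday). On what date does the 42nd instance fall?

The 42nd occurrence is 41 intervals after the first: 41 × 12 = 492 days after 2065-06-01.
June has 30 days — 29 days to the end of June leaves 463.
From end of June to end of 2065 is 184 days (279 left).
January has 31 days (248 left).
February has 28 days (220 left).
March has 31 days (189 left).
April has 30 days (159 left).
May has 31 days (128 left).
June has 30 days (98 left).
July has 31 days (67 left).
August has 31 days (36 left).
September has 30 days (6 left).
6 days into October → 2066-10-06.

2066-10-06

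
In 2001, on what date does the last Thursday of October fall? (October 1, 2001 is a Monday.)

October 25, 2001

October 2001 begins on a Monday, so the first Thursday is October 4 (3 days later).
October 2001 has 31 days. Adding weeks: 4, 11, 18, 25 — the last one ≤ 31 is the 25th.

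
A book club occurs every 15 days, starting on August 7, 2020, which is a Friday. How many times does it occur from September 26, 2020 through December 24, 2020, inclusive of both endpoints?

6

Occurrences land 15·i days after August 7, 2020 for i = 0, 1, 2, …
September 26, 2020 is 50 days after the start; 50 ÷ 15 = 3 remainder 5; since the remainder is 5, round up to i = 4. First occurrence in the window: #5 on October 6, 2020 (4×15 = 60 days in).
December 24, 2020 is 139 days after the start; 139 ÷ 15 = 9 remainder 4. Last occurrence in the window: #10 on December 20, 2020.
Occurrences #5 through #10: 6 in total.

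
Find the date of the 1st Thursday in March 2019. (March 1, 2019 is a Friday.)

March 7, 2019

March 2019 begins on a Friday, so the first Thursday is March 7 (6 days later).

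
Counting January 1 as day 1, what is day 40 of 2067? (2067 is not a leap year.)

January has 31 days (40 − 31 = 9 remain).
9 into February → February 9.

9 February 2067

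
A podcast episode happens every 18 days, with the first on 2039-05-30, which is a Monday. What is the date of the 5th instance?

2039-08-10

The 5th occurrence is 4 intervals after the first: 4 × 18 = 72 days after 2039-05-30.
May has 31 days — 1 day to the end of May leaves 71.
June has 30 days (41 left).
July has 31 days (10 left).
10 days into August → 2039-08-10.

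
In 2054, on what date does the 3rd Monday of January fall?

January 19, 2054

January 2054 begins on a Thursday, so the first Monday is January 5 (4 days later).
The 3rd Monday is 2 weeks later: 5 + 14 = 19.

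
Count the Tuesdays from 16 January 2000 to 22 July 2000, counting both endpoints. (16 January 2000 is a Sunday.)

16 January 2000 is a Sunday; the first Tuesday on or after it is 18 January 2000 (2 days later).
From 18 January 2000 to 22 July 2000: 13 + 29 + 31 + 30 + 31 + 30 + 22 = 186 days (rest of January, February, March, April, May, June, July).
186 ÷ 7 = 26 full weeks with remainder 4, so 26 more Tuesdays after the first → 27.

27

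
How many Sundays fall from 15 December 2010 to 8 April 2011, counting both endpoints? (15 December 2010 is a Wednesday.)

15 December 2010 is a Wednesday; the first Sunday on or after it is 19 December 2010 (4 days later).
From 19 December 2010 to 8 April 2011: 12 + 31 + 28 + 31 + 8 = 110 days (rest of December, January, February, March, April).
110 ÷ 7 = 15 full weeks with remainder 5, so 15 more Sundays after the first → 16.

16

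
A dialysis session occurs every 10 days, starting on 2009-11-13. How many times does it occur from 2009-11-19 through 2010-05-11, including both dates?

17

Occurrences land 10·i days after 2009-11-13 for i = 0, 1, 2, …
2009-11-19 is 6 days after the start; 6 ÷ 10 = 0 remainder 6; since the remainder is 6, round up to i = 1. First occurrence in the window: #2 on 2009-11-23 (1×10 = 10 days in).
2010-05-11 is 179 days after the start; 179 ÷ 10 = 17 remainder 9. Last occurrence in the window: #18 on 2010-05-02.
Occurrences #2 through #18: 17 in total.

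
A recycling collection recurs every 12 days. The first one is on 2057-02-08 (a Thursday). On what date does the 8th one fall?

The 8th occurrence is 7 intervals after the first: 7 × 12 = 84 days after 2057-02-08.
February has 28 days — 20 days to the end of February leaves 64.
March has 31 days (33 left).
April has 30 days (3 left).
3 days into May → 2057-05-03.

2057-05-03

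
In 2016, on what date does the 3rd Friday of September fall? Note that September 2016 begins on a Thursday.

September 2016 begins on a Thursday, so the first Friday is September 2 (1 day later).
The 3rd Friday is 2 weeks later: 2 + 14 = 16.

2016-09-16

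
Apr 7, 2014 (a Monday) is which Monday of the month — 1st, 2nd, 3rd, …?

Day 7 falls in week ⌈7/7⌉ of the month.
Days 1–7 hold the 1st Monday, 8–14 the 2nd, 15–21 the 3rd, 22–28 the 4th, 29–31 the 5th.
7 is in the range for the 1st.

1st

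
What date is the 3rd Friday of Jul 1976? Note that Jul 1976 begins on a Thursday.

Jul 16, 1976

Jul 1976 begins on a Thursday, so the first Friday is Jul 2 (1 day later).
The 3rd Friday is 2 weeks later: 2 + 14 = 16.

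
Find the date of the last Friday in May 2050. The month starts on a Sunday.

May 27, 2050

May 2050 begins on a Sunday, so the first Friday is May 6 (5 days later).
May 2050 has 31 days. Adding weeks: 6, 13, 20, 27 — the last one ≤ 31 is the 27th.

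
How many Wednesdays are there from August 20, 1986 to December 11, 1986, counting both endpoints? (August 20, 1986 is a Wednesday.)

August 20, 1986 is a Wednesday; the first Wednesday on or after it is August 20, 1986.
From August 20, 1986 to December 11, 1986: 11 + 30 + 31 + 30 + 11 = 113 days (rest of August, September, October, November, December).
113 ÷ 7 = 16 full weeks with remainder 1, so 16 more Wednesdays after the first → 17.

17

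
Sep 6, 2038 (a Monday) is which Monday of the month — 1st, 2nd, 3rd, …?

Day 6 falls in week ⌈6/7⌉ of the month.
Days 1–7 hold the 1st Monday, 8–14 the 2nd, 15–21 the 3rd, 22–28 the 4th, 29–31 the 5th.
6 is in the range for the 1st.

1st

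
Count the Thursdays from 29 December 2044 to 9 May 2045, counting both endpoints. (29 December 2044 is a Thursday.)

29 December 2044 is a Thursday; the first Thursday on or after it is 29 December 2044.
From 29 December 2044 to 9 May 2045: 2 + 31 + 28 + 31 + 30 + 9 = 131 days (rest of December, January, February, March, April, May).
131 ÷ 7 = 18 full weeks with remainder 5, so 18 more Thursdays after the first → 19.

19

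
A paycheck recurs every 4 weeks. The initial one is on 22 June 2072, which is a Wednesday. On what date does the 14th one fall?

The 14th occurrence is 13 intervals after the first: 13 × 28 = 364 days after 22 June 2072.
June has 30 days — 8 days to the end of June leaves 356.
July has 31 days (325 left).
August has 31 days (294 left).
September has 30 days (264 left).
October has 31 days (233 left).
November has 30 days (203 left).
December has 31 days (172 left).
January has 31 days (141 left).
February has 28 days (113 left).
March has 31 days (82 left).
April has 30 days (52 left).
May has 31 days (21 left).
21 days into June → 21 June 2073.

21 June 2073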